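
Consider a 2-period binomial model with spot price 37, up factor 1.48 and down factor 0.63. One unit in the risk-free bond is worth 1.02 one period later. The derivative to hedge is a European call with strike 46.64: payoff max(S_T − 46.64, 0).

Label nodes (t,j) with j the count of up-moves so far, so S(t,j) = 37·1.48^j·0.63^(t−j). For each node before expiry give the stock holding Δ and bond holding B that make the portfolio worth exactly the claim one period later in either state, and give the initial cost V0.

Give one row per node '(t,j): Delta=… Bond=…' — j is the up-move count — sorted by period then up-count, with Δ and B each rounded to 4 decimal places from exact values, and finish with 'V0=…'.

(0,0): Delta=0.4921 Bond=-11.2457
(1,0): Delta=0.0000 Bond=0.0000
(1,1): Delta=0.7392 Bond=-25.0000
V0=6.9616

The replicating-portfolio and risk-neutral prices coincide; use p* = (1.02−0.63)/(1.48−0.63) = 0.4588 for the latter.
Terminal payoffs: V(2,0)=0.0000, V(2,1)=0.0000, V(2,2)=34.4048
Node (1,0) S=23.3100: V=(p*·0.0000+(1−p*)·0.0000)/1.02=0.0000; Δ=(0.0000−0.0000)/(34.4988−14.6853)=0.0000; B=V−Δ·S=0.0000
Node (1,1) S=54.7600: V=(p*·34.4048+(1−p*)·0.0000)/1.02=15.4762; Δ=(34.4048−0.0000)/(81.0448−34.4988)=0.7392; B=V−Δ·S=-25.0000
Node (0,0) S=37.0000: V=(p*·15.4762+(1−p*)·0.0000)/1.02=6.9616; Δ=(15.4762−0.0000)/(54.7600−23.3100)=0.4921; B=V−Δ·S=-11.2457
Root portfolio cost Δ·37+B reproduces V0=6.9616.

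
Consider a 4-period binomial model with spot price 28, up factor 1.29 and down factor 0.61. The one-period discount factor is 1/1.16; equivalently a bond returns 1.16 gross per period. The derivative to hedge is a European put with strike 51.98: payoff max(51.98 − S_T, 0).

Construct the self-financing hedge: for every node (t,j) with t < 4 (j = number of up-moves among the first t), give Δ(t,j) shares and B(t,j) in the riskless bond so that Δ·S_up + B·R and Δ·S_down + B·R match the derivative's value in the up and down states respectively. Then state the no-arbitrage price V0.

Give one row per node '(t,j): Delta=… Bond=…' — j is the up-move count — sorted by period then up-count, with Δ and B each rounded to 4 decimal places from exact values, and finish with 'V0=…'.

(0,0): Delta=-0.5450 Bond=22.0079
(1,0): Delta=-1.0000 Bond=33.3014
(1,1): Delta=-0.4941 Bond=23.6922
(2,0): Delta=-1.0000 Bond=38.6296
(2,1): Delta=-1.0000 Bond=38.6296
(2,2): Delta=-0.4376 Bond=24.8482
(3,0): Delta=-1.0000 Bond=44.8103
(3,1): Delta=-1.0000 Bond=44.8103
(3,2): Delta=-1.0000 Bond=44.8103
(3,3): Delta=-0.3747 Bond=25.0453
V0=6.7492

Under the risk-neutral measure, an up-move has probability p* = (R−d)/(u−d) = 0.8088 and values discount at R = 1.16.
Terminal values V(4,·): V(4,0)=48.1032, V(4,1)=43.7814, V(4,2)=34.6421, V(4,3)=15.3146, V(4,4)=0.0000
  t=3,j=0: stock 6.3555 → up 8.1986 (V=43.7814), down 3.8768 (V=48.1032). Price 38.4549; hedge Δ=-1.0000, bond B=44.8103.
  t=3,j=1: stock 13.4403 → up 17.3379 (V=34.6421), down 8.1986 (V=43.7814). Price 31.3701; hedge Δ=-1.0000, bond B=44.8103.
  t=3,j=2: stock 28.4228 → up 36.6654 (V=15.3146), down 17.3379 (V=34.6421). Price 16.3875; hedge Δ=-1.0000, bond B=44.8103.
  t=3,j=3: stock 60.1073 → up 77.5384 (V=0.0000), down 36.6654 (V=15.3146). Price 2.5239; hedge Δ=-0.3747, bond B=25.0453.
  t=2,j=0: stock 10.4188 → up 13.4403 (V=31.3701), down 6.3555 (V=38.4549). Price 28.2108; hedge Δ=-1.0000, bond B=38.6296.
  t=2,j=1: stock 22.0332 → up 28.4228 (V=16.3875), down 13.4403 (V=31.3701). Price 16.5964; hedge Δ=-1.0000, bond B=38.6296.
  t=2,j=2: stock 46.5948 → up 60.1073 (V=2.5239), down 28.4228 (V=16.3875). Price 4.4606; hedge Δ=-0.4376, bond B=24.8482.
  t=1,j=0: stock 17.0800 → up 22.0332 (V=16.5964), down 10.4188 (V=28.2108). Price 16.2214; hedge Δ=-1.0000, bond B=33.3014.
  t=1,j=1: stock 36.1200 → up 46.5948 (V=4.4606), down 22.0332 (V=16.5964). Price 5.8454; hedge Δ=-0.4941, bond B=23.6922.
  t=0,j=0: stock 28.0000 → up 36.1200 (V=5.8454), down 17.0800 (V=16.2214). Price 6.7492; hedge Δ=-0.5450, bond B=22.0079.
Self-financing check: at every node Δ·S+B equals the discounted successor values.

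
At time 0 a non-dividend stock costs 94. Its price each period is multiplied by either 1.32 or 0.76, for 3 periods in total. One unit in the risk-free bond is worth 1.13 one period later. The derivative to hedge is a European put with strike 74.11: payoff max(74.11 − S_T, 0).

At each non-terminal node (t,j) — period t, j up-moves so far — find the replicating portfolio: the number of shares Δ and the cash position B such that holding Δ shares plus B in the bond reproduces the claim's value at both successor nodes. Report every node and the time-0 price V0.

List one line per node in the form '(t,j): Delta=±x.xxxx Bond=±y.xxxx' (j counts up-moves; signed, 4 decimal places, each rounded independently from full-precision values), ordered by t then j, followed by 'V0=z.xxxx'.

(0,0): Delta=-0.0684 Bond=7.7006
(1,0): Delta=-0.2639 Bond=22.6695
(1,1): Delta=-0.0105 Bond=1.5291
(2,0): Delta=-1.0000 Bond=65.5841
(2,1): Delta=-0.0462 Bond=5.0927
(2,2): Delta=0.0000 Bond=0.0000
V0=1.2752

No-arbitrage ⇒ martingale measure with p* = (R−d)/(u−d) = 0.6607.
Terminal values V(3,·): V(3,0)=32.8463, V(3,1)=2.4414, V(3,2)=0.0000, V(3,3)=0.0000
(2,0): S=54.2944. Δ = (V_up−V_dn)/(S_up−S_dn) = (2.4414−32.8463)/(71.6686−41.2637) = -1.0000. V = [p*·2.4414 + (1−p*)·32.8463]/1.13 = 11.2897. B = V − Δ·S = 65.5841.
(2,1): S=94.3008. Δ = (V_up−V_dn)/(S_up−S_dn) = (0.0000−2.4414)/(124.4771−71.6686) = -0.0462. V = [p*·0.0000 + (1−p*)·2.4414]/1.13 = 0.7330. B = V − Δ·S = 5.0927.
(2,2): S=163.7856. Δ = (V_up−V_dn)/(S_up−S_dn) = (0.0000−0.0000)/(216.1970−124.4771) = 0.0000. V = [p*·0.0000 + (1−p*)·0.0000]/1.13 = 0.0000. B = V − Δ·S = 0.0000.
(1,0): S=71.4400. Δ = (V_up−V_dn)/(S_up−S_dn) = (0.7330−11.2897)/(94.3008−54.2944) = -0.2639. V = [p*·0.7330 + (1−p*)·11.2897]/1.13 = 3.8184. B = V − Δ·S = 22.6695.
(1,1): S=124.0800. Δ = (V_up−V_dn)/(S_up−S_dn) = (0.0000−0.7330)/(163.7856−94.3008) = -0.0105. V = [p*·0.0000 + (1−p*)·0.7330]/1.13 = 0.2201. B = V − Δ·S = 1.5291.
(0,0): S=94.0000. Δ = (V_up−V_dn)/(S_up−S_dn) = (0.2201−3.8184)/(124.0800−71.4400) = -0.0684. V = [p*·0.2201 + (1−p*)·3.8184]/1.13 = 1.2752. B = V − Δ·S = 7.7006.
The time-0 hedge costs 1.2752, which is the no-arbitrage price.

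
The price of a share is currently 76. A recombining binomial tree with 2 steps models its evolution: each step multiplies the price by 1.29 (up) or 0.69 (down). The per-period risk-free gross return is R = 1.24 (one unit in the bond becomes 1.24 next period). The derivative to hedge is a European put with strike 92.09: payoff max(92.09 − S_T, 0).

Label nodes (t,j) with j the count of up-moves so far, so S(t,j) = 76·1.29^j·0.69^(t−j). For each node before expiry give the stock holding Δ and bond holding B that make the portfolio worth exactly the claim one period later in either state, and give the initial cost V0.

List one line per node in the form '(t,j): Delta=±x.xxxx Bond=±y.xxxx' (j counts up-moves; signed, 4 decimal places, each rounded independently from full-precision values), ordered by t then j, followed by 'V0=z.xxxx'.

(0,0): Delta=-0.4426 Bond=36.3203
(1,0): Delta=-1.0000 Bond=74.2661
(1,1): Delta=-0.4155 Bond=42.3800
V0=2.6811

The replicating-portfolio and risk-neutral prices coincide; use p* = (1.24−0.69)/(1.29−0.69) = 0.9167 for the latter.
Terminal payoffs: V(2,0)=55.9064, V(2,1)=24.4424, V(2,2)=0.0000
(1,0): S=52.4400. Δ = (V_up−V_dn)/(S_up−S_dn) = (24.4424−55.9064)/(67.6476−36.1836) = -1.0000. V = [p*·24.4424 + (1−p*)·55.9064]/1.24 = 21.8261. B = V − Δ·S = 74.2661.
(1,1): S=98.0400. Δ = (V_up−V_dn)/(S_up−S_dn) = (0.0000−24.4424)/(126.4716−67.6476) = -0.4155. V = [p*·0.0000 + (1−p*)·24.4424]/1.24 = 1.6426. B = V − Δ·S = 42.3800.
(0,0): S=76.0000. Δ = (V_up−V_dn)/(S_up−S_dn) = (1.6426−21.8261)/(98.0400−52.4400) = -0.4426. V = [p*·1.6426 + (1−p*)·21.8261]/1.24 = 2.6811. B = V − Δ·S = 36.3203.
The time-0 hedge costs 2.6811, which is the no-arbitrage price.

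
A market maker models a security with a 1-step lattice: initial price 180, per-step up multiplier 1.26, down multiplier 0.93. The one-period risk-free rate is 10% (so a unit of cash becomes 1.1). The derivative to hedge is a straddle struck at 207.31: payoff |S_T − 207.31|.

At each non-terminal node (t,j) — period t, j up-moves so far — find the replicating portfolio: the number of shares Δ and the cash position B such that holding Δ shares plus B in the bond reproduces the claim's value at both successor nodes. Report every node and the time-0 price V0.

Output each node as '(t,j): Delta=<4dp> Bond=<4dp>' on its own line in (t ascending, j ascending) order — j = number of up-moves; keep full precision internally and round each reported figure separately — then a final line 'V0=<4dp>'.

Under the risk-neutral measure, an up-move has probability p* = (R−d)/(u−d) = 0.5152 and values discount at R = 1.1.
Payoff layer (t=1): V(1,0)=39.9100, V(1,1)=19.4900
  t=0,j=0: stock 180.0000 → up 226.8000 (V=19.4900), down 167.4000 (V=39.9100). Price 26.7187; hedge Δ=-0.3438, bond B=88.5975.
The time-0 hedge costs 26.7187, which is the no-arbitrage price.

(0,0): Delta=-0.3438 Bond=88.5975
V0=26.7187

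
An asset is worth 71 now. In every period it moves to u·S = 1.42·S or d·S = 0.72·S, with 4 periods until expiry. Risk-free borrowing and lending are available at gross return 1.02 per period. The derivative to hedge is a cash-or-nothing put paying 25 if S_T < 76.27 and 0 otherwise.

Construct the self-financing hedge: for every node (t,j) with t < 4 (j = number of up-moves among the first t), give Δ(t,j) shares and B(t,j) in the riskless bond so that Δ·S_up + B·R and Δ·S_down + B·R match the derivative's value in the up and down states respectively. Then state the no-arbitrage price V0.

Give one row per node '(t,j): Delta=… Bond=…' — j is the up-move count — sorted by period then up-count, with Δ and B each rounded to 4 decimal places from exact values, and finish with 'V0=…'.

The replicating-portfolio and risk-neutral prices coincide; use p* = (1.02−0.72)/(1.42−0.72) = 0.4286 for the latter.
Payoff layer (t=4): V(4,0)=25.0000, V(4,1)=25.0000, V(4,2)=25.0000, V(4,3)=0.0000, V(4,4)=0.0000
(3,0): S=26.5006. Δ = (V_up−V_dn)/(S_up−S_dn) = (25.0000−25.0000)/(37.6309−19.0804) = 0.0000. V = [p*·25.0000 + (1−p*)·25.0000]/1.02 = 24.5098. B = V − Δ·S = 24.5098.
(3,1): S=52.2651. Δ = (V_up−V_dn)/(S_up−S_dn) = (25.0000−25.0000)/(74.2164−37.6309) = 0.0000. V = [p*·25.0000 + (1−p*)·25.0000]/1.02 = 24.5098. B = V − Δ·S = 24.5098.
(3,2): S=103.0784. Δ = (V_up−V_dn)/(S_up−S_dn) = (0.0000−25.0000)/(146.3713−74.2164) = -0.3465. V = [p*·0.0000 + (1−p*)·25.0000]/1.02 = 14.0056. B = V − Δ·S = 49.7199.
(3,3): S=203.2934. Δ = (V_up−V_dn)/(S_up−S_dn) = (0.0000−0.0000)/(288.6767−146.3713) = 0.0000. V = [p*·0.0000 + (1−p*)·0.0000]/1.02 = 0.0000. B = V − Δ·S = 0.0000.
(2,0): S=36.8064. Δ = (V_up−V_dn)/(S_up−S_dn) = (24.5098−24.5098)/(52.2651−26.5006) = 0.0000. V = [p*·24.5098 + (1−p*)·24.5098]/1.02 = 24.0292. B = V − Δ·S = 24.0292.
(2,1): S=72.5904. Δ = (V_up−V_dn)/(S_up−S_dn) = (14.0056−24.5098)/(103.0784−52.2651) = -0.2067. V = [p*·14.0056 + (1−p*)·24.5098]/1.02 = 19.6157. B = V − Δ·S = 34.6217.
(2,2): S=143.1644. Δ = (V_up−V_dn)/(S_up−S_dn) = (0.0000−14.0056)/(203.2934−103.0784) = -0.1398. V = [p*·0.0000 + (1−p*)·14.0056]/1.02 = 7.8463. B = V − Δ·S = 27.8543.
(1,0): S=51.1200. Δ = (V_up−V_dn)/(S_up−S_dn) = (19.6157−24.0292)/(72.5904−36.8064) = -0.1233. V = [p*·19.6157 + (1−p*)·24.0292]/1.02 = 21.7036. B = V − Δ·S = 28.0087.
(1,1): S=100.8200. Δ = (V_up−V_dn)/(S_up−S_dn) = (7.8463−19.6157)/(143.1644−72.5904) = -0.1668. V = [p*·7.8463 + (1−p*)·19.6157]/1.02 = 14.2859. B = V − Δ·S = 31.0994.
(0,0): S=71.0000. Δ = (V_up−V_dn)/(S_up−S_dn) = (14.2859−21.7036)/(100.8200−51.1200) = -0.1492. V = [p*·14.2859 + (1−p*)·21.7036]/1.02 = 18.1614. B = V − Δ·S = 28.7581.
Check: Δ(0,0)·S0 + B(0,0) = 18.1614 = V0.

(0,0): Delta=-0.1492 Bond=28.7581
(1,0): Delta=-0.1233 Bond=28.0087
(1,1): Delta=-0.1668 Bond=31.0994
(2,0): Delta=0.0000 Bond=24.0292
(2,1): Delta=-0.2067 Bond=34.6217
(2,2): Delta=-0.1398 Bond=27.8543
(3,0): Delta=0.0000 Bond=24.5098
(3,1): Delta=0.0000 Bond=24.5098
(3,2): Delta=-0.3465 Bond=49.7199
(3,3): Delta=0.0000 Bond=0.0000
V0=18.1614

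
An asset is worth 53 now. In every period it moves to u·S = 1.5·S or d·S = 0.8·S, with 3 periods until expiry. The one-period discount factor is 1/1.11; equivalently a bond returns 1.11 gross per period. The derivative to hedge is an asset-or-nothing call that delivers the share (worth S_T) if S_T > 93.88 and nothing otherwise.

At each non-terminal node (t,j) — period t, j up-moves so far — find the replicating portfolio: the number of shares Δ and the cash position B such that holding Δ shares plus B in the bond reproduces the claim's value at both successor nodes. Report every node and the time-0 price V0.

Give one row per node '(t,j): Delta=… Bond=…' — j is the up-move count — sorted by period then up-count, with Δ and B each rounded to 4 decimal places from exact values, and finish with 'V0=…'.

(0,0): Delta=1.3880 Bond=-39.3398
(1,0): Delta=1.2824 Bond=-39.1884
(1,1): Delta=1.4589 Bond=-49.3016
(2,0): Delta=0.0000 Bond=0.0000
(2,1): Delta=2.1429 Bond=-98.2239
(2,2): Delta=1.0000 Bond=0.0000
V0=34.2261

No-arbitrage ⇒ martingale measure with p* = (R−d)/(u−d) = 0.4429.
Terminal payoffs: V(3,0)=0.0000, V(3,1)=0.0000, V(3,2)=95.4000, V(3,3)=178.8750
Node (2,0) S=33.9200: V=(p*·0.0000+(1−p*)·0.0000)/1.11=0.0000; Δ=(0.0000−0.0000)/(50.8800−27.1360)=0.0000; B=V−Δ·S=0.0000
Node (2,1) S=63.6000: V=(p*·95.4000+(1−p*)·0.0000)/1.11=38.0618; Δ=(95.4000−0.0000)/(95.4000−50.8800)=2.1429; B=V−Δ·S=-98.2239
Node (2,2) S=119.2500: V=(p*·178.8750+(1−p*)·95.4000)/1.11=119.2500; Δ=(178.8750−95.4000)/(178.8750−95.4000)=1.0000; B=V−Δ·S=0.0000
Node (1,0) S=42.4000: V=(p*·38.0618+(1−p*)·0.0000)/1.11=15.1855; Δ=(38.0618−0.0000)/(63.6000−33.9200)=1.2824; B=V−Δ·S=-39.1884
Node (1,1) S=79.5000: V=(p*·119.2500+(1−p*)·38.0618)/1.11=66.6816; Δ=(119.2500−38.0618)/(119.2500−63.6000)=1.4589; B=V−Δ·S=-49.3016
Node (0,0) S=53.0000: V=(p*·66.6816+(1−p*)·15.1855)/1.11=34.2261; Δ=(66.6816−15.1855)/(79.5000−42.4000)=1.3880; B=V−Δ·S=-39.3398
Root portfolio cost Δ·53+B reproduces V0=34.2261.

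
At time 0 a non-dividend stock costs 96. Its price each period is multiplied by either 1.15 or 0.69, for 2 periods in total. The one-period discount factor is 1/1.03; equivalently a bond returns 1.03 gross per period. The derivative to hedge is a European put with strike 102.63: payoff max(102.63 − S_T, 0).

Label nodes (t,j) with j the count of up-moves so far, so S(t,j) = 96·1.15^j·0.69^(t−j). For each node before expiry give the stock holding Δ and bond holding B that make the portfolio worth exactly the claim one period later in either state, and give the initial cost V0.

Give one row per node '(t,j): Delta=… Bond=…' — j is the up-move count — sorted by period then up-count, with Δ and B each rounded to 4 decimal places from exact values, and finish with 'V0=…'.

(0,0): Delta=-0.6046 Bond=71.3125
(1,0): Delta=-1.0000 Bond=99.6408
(1,1): Delta=-0.5209 Bond=64.2087
V0=13.2674

No-arbitrage ⇒ martingale measure with p* = (R−d)/(u−d) = 0.7391.
At expiry t=2: V(2,0)=56.9244, V(2,1)=26.4540, V(2,2)=0.0000
Node (1,0) S=66.2400: V=(p*·26.4540+(1−p*)·56.9244)/1.03=33.4008; Δ=(26.4540−56.9244)/(76.1760−45.7056)=-1.0000; B=V−Δ·S=99.6408
Node (1,1) S=110.4000: V=(p*·0.0000+(1−p*)·26.4540)/1.03=6.7000; Δ=(0.0000−26.4540)/(126.9600−76.1760)=-0.5209; B=V−Δ·S=64.2087
Node (0,0) S=96.0000: V=(p*·6.7000+(1−p*)·33.4008)/1.03=13.2674; Δ=(6.7000−33.4008)/(110.4000−66.2400)=-0.6046; B=V−Δ·S=71.3125
Root portfolio cost Δ·96+B reproduces V0=13.2674.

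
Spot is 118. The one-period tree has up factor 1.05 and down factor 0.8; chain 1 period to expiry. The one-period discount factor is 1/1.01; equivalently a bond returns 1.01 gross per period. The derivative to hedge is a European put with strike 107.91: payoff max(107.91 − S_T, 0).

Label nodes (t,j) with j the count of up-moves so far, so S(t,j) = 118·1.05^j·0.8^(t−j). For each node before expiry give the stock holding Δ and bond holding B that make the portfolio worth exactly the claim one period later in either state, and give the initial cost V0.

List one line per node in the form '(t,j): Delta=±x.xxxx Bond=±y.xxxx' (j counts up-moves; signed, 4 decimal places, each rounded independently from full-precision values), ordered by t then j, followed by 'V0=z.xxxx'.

Under the risk-neutral measure, an up-move has probability p* = (R−d)/(u−d) = 0.8400 and values discount at R = 1.01.
Terminal payoffs: V(1,0)=13.5100, V(1,1)=0.0000
  t=0,j=0: stock 118.0000 → up 123.9000 (V=0.0000), down 94.4000 (V=13.5100). Price 2.1402; hedge Δ=-0.4580, bond B=56.1802.
Self-financing check: at every node Δ·S+B equals the discounted successor values.

(0,0): Delta=-0.4580 Bond=56.1802
V0=2.1402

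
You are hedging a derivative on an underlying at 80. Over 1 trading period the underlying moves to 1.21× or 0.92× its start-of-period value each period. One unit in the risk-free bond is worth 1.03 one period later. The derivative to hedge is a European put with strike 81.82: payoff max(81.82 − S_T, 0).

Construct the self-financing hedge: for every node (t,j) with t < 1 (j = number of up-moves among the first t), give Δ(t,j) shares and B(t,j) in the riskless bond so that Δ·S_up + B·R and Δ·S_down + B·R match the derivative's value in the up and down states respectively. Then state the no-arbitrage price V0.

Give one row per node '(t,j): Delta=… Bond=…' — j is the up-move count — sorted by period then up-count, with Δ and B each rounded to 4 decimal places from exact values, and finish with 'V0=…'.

Under the risk-neutral measure, an up-move has probability p* = (R−d)/(u−d) = 0.3793 and values discount at R = 1.03.
Terminal payoffs: V(1,0)=8.2200, V(1,1)=0.0000
  t=0,j=0: stock 80.0000 → up 96.8000 (V=0.0000), down 73.6000 (V=8.2200). Price 4.9535; hedge Δ=-0.3543, bond B=33.2983.
Each (Δ,B) replicates both successor values, so the strategy is self-financing and V0 is arbitrage-free.

(0,0): Delta=-0.3543 Bond=33.2983
V0=4.9535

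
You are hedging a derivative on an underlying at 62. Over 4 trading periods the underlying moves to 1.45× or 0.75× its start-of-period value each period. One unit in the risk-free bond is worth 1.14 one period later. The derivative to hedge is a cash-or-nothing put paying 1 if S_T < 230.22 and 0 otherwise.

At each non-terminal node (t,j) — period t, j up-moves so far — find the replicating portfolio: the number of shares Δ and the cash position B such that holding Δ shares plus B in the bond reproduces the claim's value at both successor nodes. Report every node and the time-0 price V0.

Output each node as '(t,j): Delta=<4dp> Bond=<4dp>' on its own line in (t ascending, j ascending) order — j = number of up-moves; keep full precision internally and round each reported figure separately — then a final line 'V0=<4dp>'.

(0,0): Delta=-0.0027 Bond=0.7018
(1,0): Delta=0.0000 Bond=0.6750
(1,1): Delta=-0.0038 Bond=0.8995
(2,0): Delta=0.0000 Bond=0.7695
(2,1): Delta=0.0000 Bond=0.7695
(2,2): Delta=-0.0054 Bond=1.2288
(3,0): Delta=0.0000 Bond=0.8772
(3,1): Delta=0.0000 Bond=0.8772
(3,2): Delta=0.0000 Bond=0.8772
(3,3): Delta=-0.0076 Bond=1.8170
V0=0.5350

No-arbitrage ⇒ martingale measure with p* = (R−d)/(u−d) = 0.5571.
At expiry t=4: V(4,0)=1.0000, V(4,1)=1.0000, V(4,2)=1.0000, V(4,3)=1.0000, V(4,4)=0.0000
Node (3,0) S=26.1562: V=(p*·1.0000+(1−p*)·1.0000)/1.14=0.8772; Δ=(1.0000−1.0000)/(37.9266−19.6172)=0.0000; B=V−Δ·S=0.8772
Node (3,1) S=50.5687: V=(p*·1.0000+(1−p*)·1.0000)/1.14=0.8772; Δ=(1.0000−1.0000)/(73.3247−37.9266)=0.0000; B=V−Δ·S=0.8772
Node (3,2) S=97.7662: V=(p*·1.0000+(1−p*)·1.0000)/1.14=0.8772; Δ=(1.0000−1.0000)/(141.7611−73.3247)=0.0000; B=V−Δ·S=0.8772
Node (3,3) S=189.0147: V=(p*·0.0000+(1−p*)·1.0000)/1.14=0.3885; Δ=(0.0000−1.0000)/(274.0714−141.7611)=-0.0076; B=V−Δ·S=1.8170
Node (2,0) S=34.8750: V=(p*·0.8772+(1−p*)·0.8772)/1.14=0.7695; Δ=(0.8772−0.8772)/(50.5688−26.1562)=0.0000; B=V−Δ·S=0.7695
Node (2,1) S=67.4250: V=(p*·0.8772+(1−p*)·0.8772)/1.14=0.7695; Δ=(0.8772−0.8772)/(97.7662−50.5687)=0.0000; B=V−Δ·S=0.7695
Node (2,2) S=130.3550: V=(p*·0.3885+(1−p*)·0.8772)/1.14=0.5306; Δ=(0.3885−0.8772)/(189.0147−97.7662)=-0.0054; B=V−Δ·S=1.2288
Node (1,0) S=46.5000: V=(p*·0.7695+(1−p*)·0.7695)/1.14=0.6750; Δ=(0.7695−0.7695)/(67.4250−34.8750)=0.0000; B=V−Δ·S=0.6750
Node (1,1) S=89.9000: V=(p*·0.5306+(1−p*)·0.7695)/1.14=0.5582; Δ=(0.5306−0.7695)/(130.3550−67.4250)=-0.0038; B=V−Δ·S=0.8995
Node (0,0) S=62.0000: V=(p*·0.5582+(1−p*)·0.6750)/1.14=0.5350; Δ=(0.5582−0.6750)/(89.9000−46.5000)=-0.0027; B=V−Δ·S=0.7018
The time-0 hedge costs 0.5350, which is the no-arbitrage price.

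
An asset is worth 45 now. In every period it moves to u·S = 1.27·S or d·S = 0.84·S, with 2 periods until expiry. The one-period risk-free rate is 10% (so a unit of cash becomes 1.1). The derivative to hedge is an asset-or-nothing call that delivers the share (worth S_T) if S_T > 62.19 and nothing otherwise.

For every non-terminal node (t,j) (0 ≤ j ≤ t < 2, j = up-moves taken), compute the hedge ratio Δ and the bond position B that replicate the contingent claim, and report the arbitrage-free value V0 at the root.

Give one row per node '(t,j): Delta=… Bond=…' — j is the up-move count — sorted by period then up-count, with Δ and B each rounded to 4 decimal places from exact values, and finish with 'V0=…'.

(0,0): Delta=2.0618 Bond=-70.8517
(1,0): Delta=0.0000 Bond=0.0000
(1,1): Delta=2.9535 Bond=-128.8956
V0=21.9303

Under the risk-neutral measure, an up-move has probability p* = (R−d)/(u−d) = 0.6047 and values discount at R = 1.1.
Payoff layer (t=2): V(2,0)=0.0000, V(2,1)=0.0000, V(2,2)=72.5805
(1,0): S=37.8000. Δ = (V_up−V_dn)/(S_up−S_dn) = (0.0000−0.0000)/(48.0060−31.7520) = 0.0000. V = [p*·0.0000 + (1−p*)·0.0000]/1.1 = 0.0000. B = V − Δ·S = 0.0000.
(1,1): S=57.1500. Δ = (V_up−V_dn)/(S_up−S_dn) = (72.5805−0.0000)/(72.5805−48.0060) = 2.9535. V = [p*·72.5805 + (1−p*)·0.0000]/1.1 = 39.8963. B = V − Δ·S = -128.8956.
(0,0): S=45.0000. Δ = (V_up−V_dn)/(S_up−S_dn) = (39.8963−0.0000)/(57.1500−37.8000) = 2.0618. V = [p*·39.8963 + (1−p*)·0.0000]/1.1 = 21.9303. B = V − Δ·S = -70.8517.
Self-financing check: at every node Δ·S+B equals the discounted successor values.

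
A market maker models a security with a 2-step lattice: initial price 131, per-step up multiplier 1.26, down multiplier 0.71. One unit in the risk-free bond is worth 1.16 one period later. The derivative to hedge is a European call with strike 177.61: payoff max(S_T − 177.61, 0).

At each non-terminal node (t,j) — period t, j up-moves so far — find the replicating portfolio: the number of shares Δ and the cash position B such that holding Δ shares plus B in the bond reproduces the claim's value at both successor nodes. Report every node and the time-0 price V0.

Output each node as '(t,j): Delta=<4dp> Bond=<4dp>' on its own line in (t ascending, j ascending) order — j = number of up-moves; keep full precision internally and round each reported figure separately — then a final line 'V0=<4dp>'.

(0,0): Delta=0.2973 Bond=-23.8348
(1,0): Delta=0.0000 Bond=0.0000
(1,1): Delta=0.3345 Bond=-33.7924
V0=15.1066

Risk-neutral probability p* = (R−d)/(u−d) = (1.16−0.71)/(1.26−0.71) = 0.8182.
At expiry t=2: V(2,0)=0.0000, V(2,1)=0.0000, V(2,2)=30.3656
  t=1,j=0: stock 93.0100 → up 117.1926 (V=0.0000), down 66.0371 (V=0.0000). Price 0.0000; hedge Δ=0.0000, bond B=0.0000.
  t=1,j=1: stock 165.0600 → up 207.9756 (V=30.3656), down 117.1926 (V=0.0000). Price 21.4177; hedge Δ=0.3345, bond B=-33.7924.
  t=0,j=0: stock 131.0000 → up 165.0600 (V=21.4177), down 93.0100 (V=0.0000). Price 15.1066; hedge Δ=0.2973, bond B=-23.8348.
Root portfolio cost Δ·131+B reproduces V0=15.1066.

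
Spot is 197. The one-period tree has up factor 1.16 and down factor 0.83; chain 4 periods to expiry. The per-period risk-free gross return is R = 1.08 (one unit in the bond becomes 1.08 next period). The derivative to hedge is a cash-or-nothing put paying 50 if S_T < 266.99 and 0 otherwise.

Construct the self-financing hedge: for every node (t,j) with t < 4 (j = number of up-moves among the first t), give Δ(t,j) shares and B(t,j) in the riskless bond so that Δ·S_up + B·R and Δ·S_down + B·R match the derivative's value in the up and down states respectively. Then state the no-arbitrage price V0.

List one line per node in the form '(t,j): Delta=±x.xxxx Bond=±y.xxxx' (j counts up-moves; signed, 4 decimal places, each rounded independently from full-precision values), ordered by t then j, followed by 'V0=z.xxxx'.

(0,0): Delta=-0.2655 Bond=76.9414
(1,0): Delta=0.0000 Bond=39.6916
(1,1): Delta=-0.3262 Bond=96.9864
(2,0): Delta=0.0000 Bond=42.8669
(2,1): Delta=0.0000 Bond=42.8669
(2,2): Delta=-0.4009 Bond=124.5464
(3,0): Delta=0.0000 Bond=46.2963
(3,1): Delta=0.0000 Bond=46.2963
(3,2): Delta=0.0000 Bond=46.2963
(3,3): Delta=-0.4927 Bond=162.7385
V0=24.6461

No-arbitrage ⇒ martingale measure with p* = (R−d)/(u−d) = 0.7576.
Terminal payoffs: V(4,0)=50.0000, V(4,1)=50.0000, V(4,2)=50.0000, V(4,3)=50.0000, V(4,4)=0.0000
Node (3,0) S=112.6420: V=(p*·50.0000+(1−p*)·50.0000)/1.08=46.2963; Δ=(50.0000−50.0000)/(130.6648−93.4929)=0.0000; B=V−Δ·S=46.2963
Node (3,1) S=157.4274: V=(p*·50.0000+(1−p*)·50.0000)/1.08=46.2963; Δ=(50.0000−50.0000)/(182.6158−130.6648)=0.0000; B=V−Δ·S=46.2963
Node (3,2) S=220.0191: V=(p*·50.0000+(1−p*)·50.0000)/1.08=46.2963; Δ=(50.0000−50.0000)/(255.2221−182.6158)=0.0000; B=V−Δ·S=46.2963
Node (3,3) S=307.4965: V=(p*·0.0000+(1−p*)·50.0000)/1.08=11.2233; Δ=(0.0000−50.0000)/(356.6960−255.2221)=-0.4927; B=V−Δ·S=162.7385
Node (2,0) S=135.7133: V=(p*·46.2963+(1−p*)·46.2963)/1.08=42.8669; Δ=(46.2963−46.2963)/(157.4274−112.6420)=0.0000; B=V−Δ·S=42.8669
Node (2,1) S=189.6716: V=(p*·46.2963+(1−p*)·46.2963)/1.08=42.8669; Δ=(46.2963−46.2963)/(220.0191−157.4274)=0.0000; B=V−Δ·S=42.8669
Node (2,2) S=265.0832: V=(p*·11.2233+(1−p*)·46.2963)/1.08=18.2647; Δ=(11.2233−46.2963)/(307.4965−220.0191)=-0.4009; B=V−Δ·S=124.5464
Node (1,0) S=163.5100: V=(p*·42.8669+(1−p*)·42.8669)/1.08=39.6916; Δ=(42.8669−42.8669)/(189.6716−135.7133)=0.0000; B=V−Δ·S=39.6916
Node (1,1) S=228.5200: V=(p*·18.2647+(1−p*)·42.8669)/1.08=22.4341; Δ=(18.2647−42.8669)/(265.0832−189.6716)=-0.3262; B=V−Δ·S=96.9864
Node (0,0) S=197.0000: V=(p*·22.4341+(1−p*)·39.6916)/1.08=24.6461; Δ=(22.4341−39.6916)/(228.5200−163.5100)=-0.2655; B=V−Δ·S=76.9414
Check: Δ(0,0)·S0 + B(0,0) = 24.6461 = V0.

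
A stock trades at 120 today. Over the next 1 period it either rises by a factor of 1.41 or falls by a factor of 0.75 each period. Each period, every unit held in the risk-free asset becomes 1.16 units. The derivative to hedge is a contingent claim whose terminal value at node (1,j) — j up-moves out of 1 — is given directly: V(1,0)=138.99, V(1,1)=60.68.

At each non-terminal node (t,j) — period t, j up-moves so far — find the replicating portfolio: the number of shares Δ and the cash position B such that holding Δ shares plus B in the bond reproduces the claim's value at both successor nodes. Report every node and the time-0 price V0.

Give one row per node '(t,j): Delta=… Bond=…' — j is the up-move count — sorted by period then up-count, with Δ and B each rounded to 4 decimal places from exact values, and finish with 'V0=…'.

(0,0): Delta=-0.9888 Bond=196.5333
V0=77.8818

Risk-neutral probability p* = (R−d)/(u−d) = (1.16−0.75)/(1.41−0.75) = 0.6212.
At expiry t=1: V(1,0)=138.9900, V(1,1)=60.6800
Node (0,0) S=120.0000: V=(p*·60.6800+(1−p*)·138.9900)/1.16=77.8818; Δ=(60.6800−138.9900)/(169.2000−90.0000)=-0.9888; B=V−Δ·S=196.5333
The time-0 hedge costs 77.8818, which is the no-arbitrage price.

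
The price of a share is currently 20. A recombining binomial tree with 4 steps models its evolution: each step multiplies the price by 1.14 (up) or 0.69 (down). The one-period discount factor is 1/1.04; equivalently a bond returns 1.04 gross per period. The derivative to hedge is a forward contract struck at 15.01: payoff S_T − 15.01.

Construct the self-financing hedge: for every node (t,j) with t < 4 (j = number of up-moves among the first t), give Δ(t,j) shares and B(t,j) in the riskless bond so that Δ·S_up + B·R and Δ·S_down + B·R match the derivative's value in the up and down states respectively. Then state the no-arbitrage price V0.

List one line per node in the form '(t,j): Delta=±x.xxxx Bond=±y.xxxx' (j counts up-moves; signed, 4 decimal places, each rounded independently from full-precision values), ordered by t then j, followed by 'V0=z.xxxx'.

(0,0): Delta=1.0000 Bond=-12.8306
(1,0): Delta=1.0000 Bond=-13.3438
(1,1): Delta=1.0000 Bond=-13.3438
(2,0): Delta=1.0000 Bond=-13.8776
(2,1): Delta=1.0000 Bond=-13.8776
(2,2): Delta=1.0000 Bond=-13.8776
(3,0): Delta=1.0000 Bond=-14.4327
(3,1): Delta=1.0000 Bond=-14.4327
(3,2): Delta=1.0000 Bond=-14.4327
(3,3): Delta=1.0000 Bond=-14.4327
V0=7.1694

Risk-neutral probability p* = (R−d)/(u−d) = (1.04−0.69)/(1.14−0.69) = 0.7778.
Terminal values V(4,·): V(4,0)=-10.4766, V(4,1)=-7.5200, V(4,2)=-2.6352, V(4,3)=5.4353, V(4,4)=18.7692
(3,0): S=6.5702. Δ = (V_up−V_dn)/(S_up−S_dn) = (-7.5200−-10.4766)/(7.4900−4.5334) = 1.0000. V = [p*·-7.5200 + (1−p*)·-10.4766]/1.04 = -7.8625. B = V − Δ·S = -14.4327.
(3,1): S=10.8551. Δ = (V_up−V_dn)/(S_up−S_dn) = (-2.6352−-7.5200)/(12.3748−7.4900) = 1.0000. V = [p*·-2.6352 + (1−p*)·-7.5200]/1.04 = -3.5776. B = V − Δ·S = -14.4327.
(3,2): S=17.9345. Δ = (V_up−V_dn)/(S_up−S_dn) = (5.4353−-2.6352)/(20.4453−12.3748) = 1.0000. V = [p*·5.4353 + (1−p*)·-2.6352]/1.04 = 3.5018. B = V − Δ·S = -14.4327.
(3,3): S=29.6309. Δ = (V_up−V_dn)/(S_up−S_dn) = (18.7692−5.4353)/(33.7792−20.4453) = 1.0000. V = [p*·18.7692 + (1−p*)·5.4353]/1.04 = 15.1982. B = V − Δ·S = -14.4327.
(2,0): S=9.5220. Δ = (V_up−V_dn)/(S_up−S_dn) = (-3.5776−-7.8625)/(10.8551−6.5702) = 1.0000. V = [p*·-3.5776 + (1−p*)·-7.8625]/1.04 = -4.3556. B = V − Δ·S = -13.8776.
(2,1): S=15.7320. Δ = (V_up−V_dn)/(S_up−S_dn) = (3.5018−-3.5776)/(17.9345−10.8551) = 1.0000. V = [p*·3.5018 + (1−p*)·-3.5776]/1.04 = 1.8544. B = V − Δ·S = -13.8776.
(2,2): S=25.9920. Δ = (V_up−V_dn)/(S_up−S_dn) = (15.1982−3.5018)/(29.6309−17.9345) = 1.0000. V = [p*·15.1982 + (1−p*)·3.5018]/1.04 = 12.1144. B = V − Δ·S = -13.8776.
(1,0): S=13.8000. Δ = (V_up−V_dn)/(S_up−S_dn) = (1.8544−-4.3556)/(15.7320−9.5220) = 1.0000. V = [p*·1.8544 + (1−p*)·-4.3556]/1.04 = 0.4562. B = V − Δ·S = -13.3438.
(1,1): S=22.8000. Δ = (V_up−V_dn)/(S_up−S_dn) = (12.1144−1.8544)/(25.9920−15.7320) = 1.0000. V = [p*·12.1144 + (1−p*)·1.8544]/1.04 = 9.4562. B = V − Δ·S = -13.3438.
(0,0): S=20.0000. Δ = (V_up−V_dn)/(S_up−S_dn) = (9.4562−0.4562)/(22.8000−13.8000) = 1.0000. V = [p*·9.4562 + (1−p*)·0.4562]/1.04 = 7.1694. B = V − Δ·S = -12.8306.
The time-0 hedge costs 7.1694, which is the no-arbitrage price.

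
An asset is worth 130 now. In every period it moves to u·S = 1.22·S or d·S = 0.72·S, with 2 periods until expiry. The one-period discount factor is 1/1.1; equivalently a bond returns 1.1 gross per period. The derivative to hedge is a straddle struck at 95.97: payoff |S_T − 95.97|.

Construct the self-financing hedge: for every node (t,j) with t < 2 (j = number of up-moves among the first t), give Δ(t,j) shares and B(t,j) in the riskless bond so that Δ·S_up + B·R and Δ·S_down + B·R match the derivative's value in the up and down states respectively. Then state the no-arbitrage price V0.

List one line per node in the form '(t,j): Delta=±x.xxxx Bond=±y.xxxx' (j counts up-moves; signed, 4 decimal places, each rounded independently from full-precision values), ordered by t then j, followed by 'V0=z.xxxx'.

No-arbitrage ⇒ martingale measure with p* = (R−d)/(u−d) = 0.7600.
At expiry t=2: V(2,0)=28.5780, V(2,1)=18.2220, V(2,2)=97.5220
  t=1,j=0: stock 93.6000 → up 114.1920 (V=18.2220), down 67.3920 (V=28.5780). Price 18.8249; hedge Δ=-0.2213, bond B=39.5369.
  t=1,j=1: stock 158.6000 → up 193.4920 (V=97.5220), down 114.1920 (V=18.2220). Price 71.3545; hedge Δ=1.0000, bond B=-87.2455.
  t=0,j=0: stock 130.0000 → up 158.6000 (V=71.3545), down 93.6000 (V=18.8249). Price 53.4068; hedge Δ=0.8081, bond B=-51.6524.
Each (Δ,B) replicates both successor values, so the strategy is self-financing and V0 is arbitrage-free.

(0,0): Delta=0.8081 Bond=-51.6524
(1,0): Delta=-0.2213 Bond=39.5369
(1,1): Delta=1.0000 Bond=-87.2455
V0=53.4068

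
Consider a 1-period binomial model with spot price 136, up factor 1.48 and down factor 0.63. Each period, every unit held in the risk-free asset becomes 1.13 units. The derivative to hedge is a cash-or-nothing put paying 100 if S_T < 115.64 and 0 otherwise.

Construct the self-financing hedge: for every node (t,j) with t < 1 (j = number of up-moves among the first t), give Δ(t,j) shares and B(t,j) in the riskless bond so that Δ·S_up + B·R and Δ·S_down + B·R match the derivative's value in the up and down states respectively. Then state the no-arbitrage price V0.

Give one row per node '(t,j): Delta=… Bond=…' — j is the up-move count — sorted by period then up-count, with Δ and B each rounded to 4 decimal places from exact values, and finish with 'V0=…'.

(0,0): Delta=-0.8651 Bond=154.0864
V0=36.4394

Under the risk-neutral measure, an up-move has probability p* = (R−d)/(u−d) = 0.5882 and values discount at R = 1.13.
Terminal payoffs: V(1,0)=100.0000, V(1,1)=0.0000
(0,0): S=136.0000. Δ = (V_up−V_dn)/(S_up−S_dn) = (0.0000−100.0000)/(201.2800−85.6800) = -0.8651. V = [p*·0.0000 + (1−p*)·100.0000]/1.13 = 36.4394. B = V − Δ·S = 154.0864.
Self-financing check: at every node Δ·S+B equals the discounted successor values.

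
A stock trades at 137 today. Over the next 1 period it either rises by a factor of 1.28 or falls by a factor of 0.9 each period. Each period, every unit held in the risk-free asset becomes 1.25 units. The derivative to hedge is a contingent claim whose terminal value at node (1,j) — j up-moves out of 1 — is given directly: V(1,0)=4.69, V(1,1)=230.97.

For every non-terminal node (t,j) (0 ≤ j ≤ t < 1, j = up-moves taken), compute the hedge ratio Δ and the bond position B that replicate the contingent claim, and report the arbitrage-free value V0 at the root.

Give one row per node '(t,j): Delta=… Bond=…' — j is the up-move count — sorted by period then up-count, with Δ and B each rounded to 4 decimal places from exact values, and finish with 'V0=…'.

No-arbitrage ⇒ martingale measure with p* = (R−d)/(u−d) = 0.9211.
At expiry t=1: V(1,0)=4.6900, V(1,1)=230.9700
  t=0,j=0: stock 137.0000 → up 175.3600 (V=230.9700), down 123.3000 (V=4.6900). Price 170.4846; hedge Δ=4.3465, bond B=-424.9891.
The time-0 hedge costs 170.4846, which is the no-arbitrage price.

(0,0): Delta=4.3465 Bond=-424.9891
V0=170.4846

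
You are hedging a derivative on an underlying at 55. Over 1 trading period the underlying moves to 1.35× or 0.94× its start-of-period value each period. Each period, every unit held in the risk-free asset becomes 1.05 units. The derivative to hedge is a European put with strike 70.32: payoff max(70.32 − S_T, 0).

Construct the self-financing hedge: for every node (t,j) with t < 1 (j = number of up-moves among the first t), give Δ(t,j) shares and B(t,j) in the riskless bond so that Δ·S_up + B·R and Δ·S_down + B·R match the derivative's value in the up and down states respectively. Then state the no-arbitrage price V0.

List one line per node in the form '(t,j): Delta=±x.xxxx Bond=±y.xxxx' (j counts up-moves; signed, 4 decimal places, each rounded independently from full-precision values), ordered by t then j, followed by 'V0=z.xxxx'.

Risk-neutral probability p* = (R−d)/(u−d) = (1.05−0.94)/(1.35−0.94) = 0.2683.
At expiry t=1: V(1,0)=18.6200, V(1,1)=0.0000
(0,0): S=55.0000. Δ = (V_up−V_dn)/(S_up−S_dn) = (0.0000−18.6200)/(74.2500−51.7000) = -0.8257. V = [p*·0.0000 + (1−p*)·18.6200]/1.05 = 12.9756. B = V − Δ·S = 58.3902.
Root portfolio cost Δ·55+B reproduces V0=12.9756.

(0,0): Delta=-0.8257 Bond=58.3902
V0=12.9756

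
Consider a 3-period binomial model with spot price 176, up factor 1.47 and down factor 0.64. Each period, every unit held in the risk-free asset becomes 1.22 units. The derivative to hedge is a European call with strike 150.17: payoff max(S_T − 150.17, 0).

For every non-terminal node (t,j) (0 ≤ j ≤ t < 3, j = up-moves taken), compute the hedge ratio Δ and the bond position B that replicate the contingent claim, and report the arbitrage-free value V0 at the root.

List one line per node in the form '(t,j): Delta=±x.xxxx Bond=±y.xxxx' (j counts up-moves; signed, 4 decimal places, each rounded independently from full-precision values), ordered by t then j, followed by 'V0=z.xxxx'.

(0,0): Delta=0.8895 Bond=-57.0497
(1,0): Delta=0.5712 Bond=-33.7525
(1,1): Delta=0.9492 Bond=-85.0524
(2,0): Delta=0.0000 Bond=0.0000
(2,1): Delta=0.6784 Bond=-58.9271
(2,2): Delta=1.0000 Bond=-123.0902
V0=99.4953

Under the risk-neutral measure, an up-move has probability p* = (R−d)/(u−d) = 0.6988 and values discount at R = 1.22.
At expiry t=3: V(3,0)=0.0000, V(3,1)=0.0000, V(3,2)=93.2338, V(3,3)=408.8980
  t=2,j=0: stock 72.0896 → up 105.9717 (V=0.0000), down 46.1373 (V=0.0000). Price 0.0000; hedge Δ=0.0000, bond B=0.0000.
  t=2,j=1: stock 165.5808 → up 243.4038 (V=93.2338), down 105.9717 (V=0.0000). Price 53.4027; hedge Δ=0.6784, bond B=-58.9271.
  t=2,j=2: stock 380.3184 → up 559.0680 (V=408.8980), down 243.4038 (V=93.2338). Price 257.2282; hedge Δ=1.0000, bond B=-123.0902.
  t=1,j=0: stock 112.6400 → up 165.5808 (V=53.4027), down 72.0896 (V=0.0000). Price 30.5882; hedge Δ=0.5712, bond B=-33.7525.
  t=1,j=1: stock 258.7200 → up 380.3184 (V=257.2282), down 165.5808 (V=53.4027). Price 160.5205; hedge Δ=0.9492, bond B=-85.0524.
  t=0,j=0: stock 176.0000 → up 258.7200 (V=160.5205), down 112.6400 (V=30.5882). Price 99.4953; hedge Δ=0.8895, bond B=-57.0497.
Check: Δ(0,0)·S0 + B(0,0) = 99.4953 = V0.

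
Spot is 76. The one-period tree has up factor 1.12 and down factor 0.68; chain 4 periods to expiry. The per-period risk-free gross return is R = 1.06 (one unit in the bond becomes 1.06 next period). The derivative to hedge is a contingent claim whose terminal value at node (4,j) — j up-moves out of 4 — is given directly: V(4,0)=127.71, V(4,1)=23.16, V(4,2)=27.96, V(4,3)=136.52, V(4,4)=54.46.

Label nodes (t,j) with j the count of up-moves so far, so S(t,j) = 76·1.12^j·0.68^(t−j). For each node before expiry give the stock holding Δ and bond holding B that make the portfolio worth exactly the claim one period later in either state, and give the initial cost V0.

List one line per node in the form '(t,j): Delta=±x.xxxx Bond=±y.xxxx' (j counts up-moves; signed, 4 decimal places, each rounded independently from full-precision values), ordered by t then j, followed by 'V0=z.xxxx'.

(0,0): Delta=-0.4964 Bond=101.7550
(1,0): Delta=3.1373 Bond=-79.9285
(1,1): Delta=-0.8447 Bond=137.5112
(2,0): Delta=-0.6169 Bond=47.2085
(2,1): Delta=3.4972 Bond=-105.5556
(2,2): Delta=-1.2609 Bond=185.4436
(3,0): Delta=-9.9433 Bond=272.9125
(3,1): Delta=0.2772 Bond=14.8508
(3,2): Delta=3.8059 Bond=-131.9005
(3,3): Delta=-1.7467 Bond=248.4340
V0=64.0316

The replicating-portfolio and risk-neutral prices coincide; use p* = (1.06−0.68)/(1.12−0.68) = 0.8636 for the latter.
Payoff layer (t=4): V(4,0)=127.7100, V(4,1)=23.1600, V(4,2)=27.9600, V(4,3)=136.5200, V(4,4)=54.4600
Node (3,0) S=23.8968: V=(p*·23.1600+(1−p*)·127.7100)/1.06=35.2989; Δ=(23.1600−127.7100)/(26.7645−16.2498)=-9.9433; B=V−Δ·S=272.9125
Node (3,1) S=39.3595: V=(p*·27.9600+(1−p*)·23.1600)/1.06=25.7599; Δ=(27.9600−23.1600)/(44.0826−26.7645)=0.2772; B=V−Δ·S=14.8508
Node (3,2) S=64.8274: V=(p*·136.5200+(1−p*)·27.9600)/1.06=114.8268; Δ=(136.5200−27.9600)/(72.6067−44.0826)=3.8059; B=V−Δ·S=-131.9005
Node (3,3) S=106.7745: V=(p*·54.4600+(1−p*)·136.5200)/1.06=61.9340; Δ=(54.4600−136.5200)/(119.5875−72.6067)=-1.7467; B=V−Δ·S=248.4340
Node (2,0) S=35.1424: V=(p*·25.7599+(1−p*)·35.2989)/1.06=25.5289; Δ=(25.7599−35.2989)/(39.3595−23.8968)=-0.6169; B=V−Δ·S=47.2085
Node (2,1) S=57.8816: V=(p*·114.8268+(1−p*)·25.7599)/1.06=96.8691; Δ=(114.8268−25.7599)/(64.8274−39.3595)=3.4972; B=V−Δ·S=-105.5556
Node (2,2) S=95.3344: V=(p*·61.9340+(1−p*)·114.8268)/1.06=65.2327; Δ=(61.9340−114.8268)/(106.7745−64.8274)=-1.2609; B=V−Δ·S=185.4436
Node (1,0) S=51.6800: V=(p*·96.8691+(1−p*)·25.5289)/1.06=82.2084; Δ=(96.8691−25.5289)/(57.8816−35.1424)=3.1373; B=V−Δ·S=-79.9285
Node (1,1) S=85.1200: V=(p*·65.2327+(1−p*)·96.8691)/1.06=65.6101; Δ=(65.2327−96.8691)/(95.3344−57.8816)=-0.8447; B=V−Δ·S=137.5112
Node (0,0) S=76.0000: V=(p*·65.6101+(1−p*)·82.2084)/1.06=64.0316; Δ=(65.6101−82.2084)/(85.1200−51.6800)=-0.4964; B=V−Δ·S=101.7550
Each (Δ,B) replicates both successor values, so the strategy is self-financing and V0 is arbitrage-free.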